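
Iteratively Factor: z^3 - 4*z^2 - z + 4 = (z + 1)*(z^2 - 5*z + 4) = (z - 1)*(z + 1)*(z - 4)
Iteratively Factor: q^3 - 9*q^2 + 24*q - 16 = (q - 4)*(q^2 - 5*q + 4) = (q - 4)*(q - 1)*(q - 4)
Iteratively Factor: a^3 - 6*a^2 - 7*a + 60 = (a - 5)*(a^2 - a - 12) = (a - 5)*(a - 4)*(a + 3)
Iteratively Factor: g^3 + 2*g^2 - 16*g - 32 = (g + 2)*(g^2 - 16) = (g - 4)*(g + 2)*(g + 4)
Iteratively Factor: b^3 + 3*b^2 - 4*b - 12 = (b + 3)*(b^2 - 4) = (b + 2)*(b + 3)*(b - 2)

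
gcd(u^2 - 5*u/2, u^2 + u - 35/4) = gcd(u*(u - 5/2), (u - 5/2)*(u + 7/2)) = u - 5/2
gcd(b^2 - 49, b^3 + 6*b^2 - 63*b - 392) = b + 7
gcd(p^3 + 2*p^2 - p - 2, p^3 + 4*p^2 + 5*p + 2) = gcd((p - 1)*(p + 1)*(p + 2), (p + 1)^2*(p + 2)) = p^2 + 3*p + 2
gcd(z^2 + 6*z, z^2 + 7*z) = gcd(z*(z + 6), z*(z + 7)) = z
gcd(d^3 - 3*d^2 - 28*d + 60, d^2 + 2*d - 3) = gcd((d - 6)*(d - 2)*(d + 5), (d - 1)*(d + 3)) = 1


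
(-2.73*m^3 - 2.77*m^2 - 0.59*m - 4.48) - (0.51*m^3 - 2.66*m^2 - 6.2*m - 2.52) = -3.24*m^3 - 0.11*m^2 + 5.61*m - 1.96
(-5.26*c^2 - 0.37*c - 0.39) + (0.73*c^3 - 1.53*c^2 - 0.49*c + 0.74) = 0.73*c^3 - 6.79*c^2 - 0.86*c + 0.35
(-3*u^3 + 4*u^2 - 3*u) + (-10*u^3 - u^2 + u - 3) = -13*u^3 + 3*u^2 - 2*u - 3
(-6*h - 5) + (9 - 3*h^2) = -3*h^2 - 6*h + 4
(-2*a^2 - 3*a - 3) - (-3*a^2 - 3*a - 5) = a^2 + 2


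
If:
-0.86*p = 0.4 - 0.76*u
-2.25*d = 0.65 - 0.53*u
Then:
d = 0.235555555555556*u - 0.288888888888889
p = 0.883720930232558*u - 0.465116279069767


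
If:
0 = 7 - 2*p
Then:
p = 7/2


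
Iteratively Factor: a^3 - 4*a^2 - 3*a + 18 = (a - 3)*(a^2 - a - 6) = (a - 3)^2*(a + 2)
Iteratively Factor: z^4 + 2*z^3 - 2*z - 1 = (z + 1)*(z^3 + z^2 - z - 1) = (z + 1)^2*(z^2 - 1) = (z - 1)*(z + 1)^2*(z + 1)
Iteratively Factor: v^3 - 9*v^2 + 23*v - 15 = (v - 1)*(v^2 - 8*v + 15) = (v - 3)*(v - 1)*(v - 5)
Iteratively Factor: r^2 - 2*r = (r - 2)*(r)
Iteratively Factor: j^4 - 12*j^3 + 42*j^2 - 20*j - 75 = (j - 5)*(j^3 - 7*j^2 + 7*j + 15) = (j - 5)*(j - 3)*(j^2 - 4*j - 5) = (j - 5)^2*(j - 3)*(j + 1)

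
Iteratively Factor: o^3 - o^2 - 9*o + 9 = (o - 3)*(o^2 + 2*o - 3) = (o - 3)*(o - 1)*(o + 3)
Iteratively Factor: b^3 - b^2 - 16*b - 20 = (b + 2)*(b^2 - 3*b - 10) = (b + 2)^2*(b - 5)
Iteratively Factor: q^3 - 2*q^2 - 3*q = (q)*(q^2 - 2*q - 3) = q*(q - 3)*(q + 1)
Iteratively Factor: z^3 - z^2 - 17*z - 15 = (z + 1)*(z^2 - 2*z - 15) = (z + 1)*(z + 3)*(z - 5)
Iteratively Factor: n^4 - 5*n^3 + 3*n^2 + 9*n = (n - 3)*(n^3 - 2*n^2 - 3*n) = n*(n - 3)*(n^2 - 2*n - 3) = n*(n - 3)*(n + 1)*(n - 3)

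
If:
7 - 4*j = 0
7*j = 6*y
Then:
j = 7/4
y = 49/24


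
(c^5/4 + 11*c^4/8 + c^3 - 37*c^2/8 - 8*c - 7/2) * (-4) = -c^5 - 11*c^4/2 - 4*c^3 + 37*c^2/2 + 32*c + 14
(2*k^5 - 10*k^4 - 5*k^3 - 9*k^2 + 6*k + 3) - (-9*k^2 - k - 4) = 2*k^5 - 10*k^4 - 5*k^3 + 7*k + 7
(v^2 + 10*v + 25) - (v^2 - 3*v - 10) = 13*v + 35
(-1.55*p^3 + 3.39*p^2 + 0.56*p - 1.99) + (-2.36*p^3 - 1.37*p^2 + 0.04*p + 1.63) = -3.91*p^3 + 2.02*p^2 + 0.6*p - 0.36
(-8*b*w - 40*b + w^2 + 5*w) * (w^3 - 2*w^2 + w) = -8*b*w^4 - 24*b*w^3 + 72*b*w^2 - 40*b*w + w^5 + 3*w^4 - 9*w^3 + 5*w^2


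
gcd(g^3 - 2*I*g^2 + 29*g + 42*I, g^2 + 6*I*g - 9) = g + 3*I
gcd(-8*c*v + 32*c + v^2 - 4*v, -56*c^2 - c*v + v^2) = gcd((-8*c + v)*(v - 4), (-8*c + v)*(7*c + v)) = -8*c + v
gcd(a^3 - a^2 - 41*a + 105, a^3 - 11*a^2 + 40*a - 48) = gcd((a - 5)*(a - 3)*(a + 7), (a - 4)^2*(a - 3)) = a - 3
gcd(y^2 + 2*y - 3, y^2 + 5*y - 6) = y - 1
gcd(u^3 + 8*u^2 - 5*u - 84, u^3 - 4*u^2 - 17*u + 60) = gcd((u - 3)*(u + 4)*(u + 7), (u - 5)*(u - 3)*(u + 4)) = u^2 + u - 12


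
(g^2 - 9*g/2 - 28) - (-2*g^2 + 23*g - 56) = 3*g^2 - 55*g/2 + 28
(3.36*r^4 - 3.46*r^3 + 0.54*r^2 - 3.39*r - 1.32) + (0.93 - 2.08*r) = 3.36*r^4 - 3.46*r^3 + 0.54*r^2 - 5.47*r - 0.39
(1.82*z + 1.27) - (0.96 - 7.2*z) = 9.02*z + 0.31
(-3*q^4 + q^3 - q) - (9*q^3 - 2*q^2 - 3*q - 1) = -3*q^4 - 8*q^3 + 2*q^2 + 2*q + 1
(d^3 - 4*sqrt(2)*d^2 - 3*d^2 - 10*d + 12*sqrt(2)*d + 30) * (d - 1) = d^4 - 4*sqrt(2)*d^3 - 4*d^3 - 7*d^2 + 16*sqrt(2)*d^2 - 12*sqrt(2)*d + 40*d - 30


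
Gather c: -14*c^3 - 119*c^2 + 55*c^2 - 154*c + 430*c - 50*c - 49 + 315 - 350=-14*c^3 - 64*c^2 + 226*c - 84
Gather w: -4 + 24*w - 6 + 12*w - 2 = 36*w - 12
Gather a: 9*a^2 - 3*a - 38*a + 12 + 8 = 9*a^2 - 41*a + 20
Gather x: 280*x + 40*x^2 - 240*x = 40*x^2 + 40*x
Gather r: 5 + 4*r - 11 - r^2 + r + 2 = -r^2 + 5*r - 4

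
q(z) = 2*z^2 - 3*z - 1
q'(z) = 4*z - 3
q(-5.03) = 64.69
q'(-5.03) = -23.12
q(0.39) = -1.87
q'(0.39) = -1.44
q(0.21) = -1.54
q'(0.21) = -2.16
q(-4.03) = 43.57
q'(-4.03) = -19.12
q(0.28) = -1.68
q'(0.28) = -1.88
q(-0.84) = 2.93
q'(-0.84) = -6.36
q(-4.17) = 46.29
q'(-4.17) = -19.68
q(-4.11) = 45.11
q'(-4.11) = -19.44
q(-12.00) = 323.00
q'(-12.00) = -51.00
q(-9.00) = 188.00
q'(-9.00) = -39.00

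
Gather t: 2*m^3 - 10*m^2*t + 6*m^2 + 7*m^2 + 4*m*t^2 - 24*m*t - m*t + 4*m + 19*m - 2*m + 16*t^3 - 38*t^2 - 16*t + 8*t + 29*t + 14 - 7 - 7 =2*m^3 + 13*m^2 + 21*m + 16*t^3 + t^2*(4*m - 38) + t*(-10*m^2 - 25*m + 21)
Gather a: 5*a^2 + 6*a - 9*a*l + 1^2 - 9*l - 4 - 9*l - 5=5*a^2 + a*(6 - 9*l) - 18*l - 8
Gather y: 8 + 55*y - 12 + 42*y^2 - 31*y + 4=42*y^2 + 24*y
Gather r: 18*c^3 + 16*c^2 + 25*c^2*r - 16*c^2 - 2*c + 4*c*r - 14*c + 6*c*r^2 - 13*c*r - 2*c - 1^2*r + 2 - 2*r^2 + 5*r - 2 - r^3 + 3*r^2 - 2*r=18*c^3 - 18*c - r^3 + r^2*(6*c + 1) + r*(25*c^2 - 9*c + 2)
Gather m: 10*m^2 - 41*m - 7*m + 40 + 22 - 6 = 10*m^2 - 48*m + 56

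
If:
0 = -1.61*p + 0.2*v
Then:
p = 0.124223602484472*v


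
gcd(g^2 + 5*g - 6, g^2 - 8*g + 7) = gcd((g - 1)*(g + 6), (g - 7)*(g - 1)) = g - 1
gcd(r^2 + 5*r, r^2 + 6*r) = r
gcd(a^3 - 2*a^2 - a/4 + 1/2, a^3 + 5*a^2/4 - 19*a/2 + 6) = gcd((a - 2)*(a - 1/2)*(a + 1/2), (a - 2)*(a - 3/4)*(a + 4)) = a - 2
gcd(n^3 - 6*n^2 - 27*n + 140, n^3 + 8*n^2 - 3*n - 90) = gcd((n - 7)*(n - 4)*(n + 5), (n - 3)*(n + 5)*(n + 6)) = n + 5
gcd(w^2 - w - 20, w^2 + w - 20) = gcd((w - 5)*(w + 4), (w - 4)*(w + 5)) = 1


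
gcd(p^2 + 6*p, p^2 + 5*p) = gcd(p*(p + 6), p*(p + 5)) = p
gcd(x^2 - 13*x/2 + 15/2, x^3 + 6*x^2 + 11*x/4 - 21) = x - 3/2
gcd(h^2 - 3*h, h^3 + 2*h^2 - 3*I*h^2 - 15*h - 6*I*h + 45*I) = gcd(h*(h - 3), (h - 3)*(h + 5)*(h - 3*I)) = h - 3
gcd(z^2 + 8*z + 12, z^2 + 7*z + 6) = z + 6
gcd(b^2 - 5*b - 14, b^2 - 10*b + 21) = b - 7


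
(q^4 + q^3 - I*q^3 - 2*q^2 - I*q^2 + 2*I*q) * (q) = q^5 + q^4 - I*q^4 - 2*q^3 - I*q^3 + 2*I*q^2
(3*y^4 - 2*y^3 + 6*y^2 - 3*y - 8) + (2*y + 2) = 3*y^4 - 2*y^3 + 6*y^2 - y - 6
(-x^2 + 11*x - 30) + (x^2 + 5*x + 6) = 16*x - 24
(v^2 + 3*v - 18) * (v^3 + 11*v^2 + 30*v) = v^5 + 14*v^4 + 45*v^3 - 108*v^2 - 540*v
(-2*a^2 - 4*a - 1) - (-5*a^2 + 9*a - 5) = 3*a^2 - 13*a + 4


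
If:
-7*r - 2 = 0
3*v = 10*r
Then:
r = -2/7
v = -20/21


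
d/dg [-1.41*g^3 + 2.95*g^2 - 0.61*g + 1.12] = -4.23*g^2 + 5.9*g - 0.61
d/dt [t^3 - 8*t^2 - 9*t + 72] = 3*t^2 - 16*t - 9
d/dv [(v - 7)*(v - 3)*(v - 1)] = 3*v^2 - 22*v + 31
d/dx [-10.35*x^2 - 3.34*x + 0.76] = -20.7*x - 3.34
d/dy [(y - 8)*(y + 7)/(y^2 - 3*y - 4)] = 2*(-y^2 + 52*y - 82)/(y^4 - 6*y^3 + y^2 + 24*y + 16)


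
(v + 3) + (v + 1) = 2*v + 4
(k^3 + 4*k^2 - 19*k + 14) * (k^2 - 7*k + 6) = k^5 - 3*k^4 - 41*k^3 + 171*k^2 - 212*k + 84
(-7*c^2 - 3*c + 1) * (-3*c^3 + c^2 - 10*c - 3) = 21*c^5 + 2*c^4 + 64*c^3 + 52*c^2 - c - 3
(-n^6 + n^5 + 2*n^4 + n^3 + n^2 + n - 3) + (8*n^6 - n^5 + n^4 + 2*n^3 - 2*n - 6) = 7*n^6 + 3*n^4 + 3*n^3 + n^2 - n - 9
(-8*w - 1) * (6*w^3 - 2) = -48*w^4 - 6*w^3 + 16*w + 2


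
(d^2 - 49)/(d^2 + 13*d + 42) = (d - 7)/(d + 6)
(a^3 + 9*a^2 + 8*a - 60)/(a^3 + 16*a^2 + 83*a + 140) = (a^2 + 4*a - 12)/(a^2 + 11*a + 28)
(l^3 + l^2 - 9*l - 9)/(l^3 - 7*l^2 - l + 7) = (l^2 - 9)/(l^2 - 8*l + 7)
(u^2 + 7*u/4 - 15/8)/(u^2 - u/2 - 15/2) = (u - 3/4)/(u - 3)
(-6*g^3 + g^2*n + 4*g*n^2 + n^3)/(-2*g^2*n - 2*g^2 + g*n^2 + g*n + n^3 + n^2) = (3*g + n)/(n + 1)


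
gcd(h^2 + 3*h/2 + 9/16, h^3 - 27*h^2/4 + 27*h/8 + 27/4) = h + 3/4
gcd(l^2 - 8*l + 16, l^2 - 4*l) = l - 4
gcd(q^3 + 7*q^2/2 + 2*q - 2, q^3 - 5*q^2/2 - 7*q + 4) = q^2 + 3*q/2 - 1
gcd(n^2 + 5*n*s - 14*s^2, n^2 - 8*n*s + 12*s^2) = -n + 2*s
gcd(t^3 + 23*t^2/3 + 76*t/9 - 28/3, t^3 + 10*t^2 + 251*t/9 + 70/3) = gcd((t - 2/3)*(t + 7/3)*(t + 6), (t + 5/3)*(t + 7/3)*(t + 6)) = t^2 + 25*t/3 + 14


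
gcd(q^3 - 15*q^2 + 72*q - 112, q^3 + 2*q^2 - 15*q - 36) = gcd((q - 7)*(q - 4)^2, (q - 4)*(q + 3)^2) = q - 4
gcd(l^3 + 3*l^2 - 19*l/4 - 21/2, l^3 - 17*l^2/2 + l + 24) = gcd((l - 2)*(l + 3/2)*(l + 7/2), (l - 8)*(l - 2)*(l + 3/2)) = l^2 - l/2 - 3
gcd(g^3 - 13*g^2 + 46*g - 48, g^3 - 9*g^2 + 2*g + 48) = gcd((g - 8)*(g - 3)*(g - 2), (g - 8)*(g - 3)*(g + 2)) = g^2 - 11*g + 24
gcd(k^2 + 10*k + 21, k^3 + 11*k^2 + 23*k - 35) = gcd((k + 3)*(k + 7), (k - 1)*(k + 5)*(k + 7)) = k + 7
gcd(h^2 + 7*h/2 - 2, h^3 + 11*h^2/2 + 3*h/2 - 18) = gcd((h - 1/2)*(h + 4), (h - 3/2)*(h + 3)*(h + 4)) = h + 4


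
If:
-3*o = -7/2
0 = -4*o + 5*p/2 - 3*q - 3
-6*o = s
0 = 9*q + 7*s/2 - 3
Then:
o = 7/6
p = 101/15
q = 55/18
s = -7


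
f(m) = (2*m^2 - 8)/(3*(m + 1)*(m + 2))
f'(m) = 4*m/(3*(m + 1)*(m + 2)) - (2*m^2 - 8)/(3*(m + 1)*(m + 2)^2) - (2*m^2 - 8)/(3*(m + 1)^2*(m + 2)) = 2/(m^2 + 2*m + 1)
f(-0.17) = -1.74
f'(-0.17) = 2.90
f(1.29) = -0.21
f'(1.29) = 0.38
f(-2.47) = 2.03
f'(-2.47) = 0.93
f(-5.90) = 1.07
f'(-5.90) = 0.08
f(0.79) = -0.45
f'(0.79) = 0.62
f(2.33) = 0.07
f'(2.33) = 0.18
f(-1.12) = 17.33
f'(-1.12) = 138.89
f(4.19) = 0.28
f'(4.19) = 0.07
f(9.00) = 0.47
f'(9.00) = 0.02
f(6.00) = 0.38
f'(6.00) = 0.04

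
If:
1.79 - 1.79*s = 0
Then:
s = 1.00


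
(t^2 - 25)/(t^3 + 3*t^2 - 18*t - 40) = (t - 5)/(t^2 - 2*t - 8)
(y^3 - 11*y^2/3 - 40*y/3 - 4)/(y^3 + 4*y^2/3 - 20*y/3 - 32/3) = (3*y^2 - 17*y - 6)/(3*y^2 - 2*y - 16)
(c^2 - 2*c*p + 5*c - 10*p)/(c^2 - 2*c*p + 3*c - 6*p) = (c + 5)/(c + 3)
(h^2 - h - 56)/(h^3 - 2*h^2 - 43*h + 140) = (h - 8)/(h^2 - 9*h + 20)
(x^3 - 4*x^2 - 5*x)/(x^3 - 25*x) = (x + 1)/(x + 5)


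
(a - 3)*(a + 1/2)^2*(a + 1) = a^4 - a^3 - 19*a^2/4 - 7*a/2 - 3/4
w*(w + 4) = w^2 + 4*w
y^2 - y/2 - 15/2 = (y - 3)*(y + 5/2)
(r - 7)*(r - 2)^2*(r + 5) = r^4 - 6*r^3 - 23*r^2 + 132*r - 140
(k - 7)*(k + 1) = k^2 - 6*k - 7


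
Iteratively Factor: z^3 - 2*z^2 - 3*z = (z)*(z^2 - 2*z - 3) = z*(z - 3)*(z + 1)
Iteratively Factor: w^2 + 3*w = (w)*(w + 3)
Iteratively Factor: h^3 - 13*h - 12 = (h + 1)*(h^2 - h - 12) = (h - 4)*(h + 1)*(h + 3)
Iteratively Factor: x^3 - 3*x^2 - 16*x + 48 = (x + 4)*(x^2 - 7*x + 12) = (x - 4)*(x + 4)*(x - 3)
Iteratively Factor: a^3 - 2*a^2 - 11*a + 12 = (a + 3)*(a^2 - 5*a + 4) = (a - 1)*(a + 3)*(a - 4)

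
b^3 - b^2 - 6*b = b*(b - 3)*(b + 2)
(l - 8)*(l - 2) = l^2 - 10*l + 16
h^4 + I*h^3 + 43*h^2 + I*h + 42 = (h - 6*I)*(h - I)*(h + I)*(h + 7*I)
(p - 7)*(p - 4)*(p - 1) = p^3 - 12*p^2 + 39*p - 28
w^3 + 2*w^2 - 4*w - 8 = (w - 2)*(w + 2)^2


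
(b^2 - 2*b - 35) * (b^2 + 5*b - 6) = b^4 + 3*b^3 - 51*b^2 - 163*b + 210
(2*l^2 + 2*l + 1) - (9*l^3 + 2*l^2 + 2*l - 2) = 3 - 9*l^3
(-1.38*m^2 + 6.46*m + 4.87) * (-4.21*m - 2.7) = 5.8098*m^3 - 23.4706*m^2 - 37.9447*m - 13.149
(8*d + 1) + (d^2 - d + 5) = d^2 + 7*d + 6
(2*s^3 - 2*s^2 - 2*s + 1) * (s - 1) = 2*s^4 - 4*s^3 + 3*s - 1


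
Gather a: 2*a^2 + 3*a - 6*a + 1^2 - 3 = 2*a^2 - 3*a - 2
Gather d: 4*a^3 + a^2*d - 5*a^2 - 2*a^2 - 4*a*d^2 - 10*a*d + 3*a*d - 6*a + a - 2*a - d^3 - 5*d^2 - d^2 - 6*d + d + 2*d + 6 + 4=4*a^3 - 7*a^2 - 7*a - d^3 + d^2*(-4*a - 6) + d*(a^2 - 7*a - 3) + 10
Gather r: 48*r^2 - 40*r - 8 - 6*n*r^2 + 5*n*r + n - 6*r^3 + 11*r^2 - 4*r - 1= n - 6*r^3 + r^2*(59 - 6*n) + r*(5*n - 44) - 9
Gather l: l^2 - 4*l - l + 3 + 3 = l^2 - 5*l + 6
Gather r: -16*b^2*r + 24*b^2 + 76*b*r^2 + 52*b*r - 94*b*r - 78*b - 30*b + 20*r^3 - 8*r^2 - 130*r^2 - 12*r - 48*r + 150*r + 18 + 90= 24*b^2 - 108*b + 20*r^3 + r^2*(76*b - 138) + r*(-16*b^2 - 42*b + 90) + 108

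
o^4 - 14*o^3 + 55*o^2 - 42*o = o*(o - 7)*(o - 6)*(o - 1)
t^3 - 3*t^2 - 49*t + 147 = (t - 7)*(t - 3)*(t + 7)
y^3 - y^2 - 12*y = y*(y - 4)*(y + 3)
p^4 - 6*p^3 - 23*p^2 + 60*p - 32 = (p - 8)*(p - 1)^2*(p + 4)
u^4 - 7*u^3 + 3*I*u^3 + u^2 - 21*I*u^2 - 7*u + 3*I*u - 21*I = (u - 7)*(u - I)*(u + I)*(u + 3*I)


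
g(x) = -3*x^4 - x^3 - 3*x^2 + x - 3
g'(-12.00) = 20377.00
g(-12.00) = -60927.00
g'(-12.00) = 20377.00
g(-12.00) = -60927.00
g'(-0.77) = 9.32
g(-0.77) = -6.15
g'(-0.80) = 10.02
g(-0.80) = -6.44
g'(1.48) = -53.35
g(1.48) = -25.73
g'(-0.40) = 3.69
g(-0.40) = -3.89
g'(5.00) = -1604.00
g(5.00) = -2073.00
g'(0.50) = -4.25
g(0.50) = -3.56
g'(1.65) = -70.97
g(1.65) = -36.25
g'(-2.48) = 180.46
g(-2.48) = -122.16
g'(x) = -12*x^3 - 3*x^2 - 6*x + 1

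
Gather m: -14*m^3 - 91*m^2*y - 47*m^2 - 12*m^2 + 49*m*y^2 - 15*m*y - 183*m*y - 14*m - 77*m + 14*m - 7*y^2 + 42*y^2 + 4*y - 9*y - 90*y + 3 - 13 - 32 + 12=-14*m^3 + m^2*(-91*y - 59) + m*(49*y^2 - 198*y - 77) + 35*y^2 - 95*y - 30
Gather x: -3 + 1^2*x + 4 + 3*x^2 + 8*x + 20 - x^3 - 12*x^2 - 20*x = -x^3 - 9*x^2 - 11*x + 21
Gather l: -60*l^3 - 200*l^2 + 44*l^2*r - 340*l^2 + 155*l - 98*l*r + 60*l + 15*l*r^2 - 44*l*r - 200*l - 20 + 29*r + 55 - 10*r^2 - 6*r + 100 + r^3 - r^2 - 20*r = -60*l^3 + l^2*(44*r - 540) + l*(15*r^2 - 142*r + 15) + r^3 - 11*r^2 + 3*r + 135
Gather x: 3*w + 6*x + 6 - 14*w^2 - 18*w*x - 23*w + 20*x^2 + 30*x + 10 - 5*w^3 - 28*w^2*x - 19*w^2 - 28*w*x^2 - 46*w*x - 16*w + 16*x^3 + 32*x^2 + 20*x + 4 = -5*w^3 - 33*w^2 - 36*w + 16*x^3 + x^2*(52 - 28*w) + x*(-28*w^2 - 64*w + 56) + 20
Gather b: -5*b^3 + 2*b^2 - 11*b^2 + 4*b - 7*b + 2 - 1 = -5*b^3 - 9*b^2 - 3*b + 1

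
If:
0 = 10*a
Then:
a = 0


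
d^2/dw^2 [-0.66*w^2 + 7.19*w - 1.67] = -1.32000000000000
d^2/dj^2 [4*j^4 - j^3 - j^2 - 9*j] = 48*j^2 - 6*j - 2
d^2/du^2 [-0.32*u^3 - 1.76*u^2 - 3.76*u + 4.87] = -1.92*u - 3.52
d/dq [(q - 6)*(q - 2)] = 2*q - 8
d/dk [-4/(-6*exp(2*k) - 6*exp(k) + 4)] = (-12*exp(k) - 6)*exp(k)/(3*exp(2*k) + 3*exp(k) - 2)^2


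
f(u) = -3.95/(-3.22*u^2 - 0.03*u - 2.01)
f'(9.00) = -0.00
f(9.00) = 0.02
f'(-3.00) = 0.08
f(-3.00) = 0.13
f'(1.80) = -0.29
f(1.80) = 0.32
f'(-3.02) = 0.08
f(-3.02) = 0.13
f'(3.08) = -0.07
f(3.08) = 0.12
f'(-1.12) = 0.78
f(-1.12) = 0.66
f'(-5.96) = 0.01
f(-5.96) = 0.03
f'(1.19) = -0.70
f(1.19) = 0.60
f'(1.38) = -0.53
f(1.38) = 0.48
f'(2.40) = -0.14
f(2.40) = 0.19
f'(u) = -3.95*(6.44*u + 0.03)/(-3.22*u^2 - 0.03*u - 2.01)^2 = (-25.438*u - 0.1185)/(3.22*u^2 + 0.03*u + 2.01)^2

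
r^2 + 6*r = r*(r + 6)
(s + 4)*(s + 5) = s^2 + 9*s + 20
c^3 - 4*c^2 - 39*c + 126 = (c - 7)*(c - 3)*(c + 6)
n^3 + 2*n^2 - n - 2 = (n - 1)*(n + 1)*(n + 2)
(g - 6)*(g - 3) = g^2 - 9*g + 18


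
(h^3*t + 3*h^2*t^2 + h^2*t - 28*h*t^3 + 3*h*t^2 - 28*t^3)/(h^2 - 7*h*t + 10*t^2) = t*(h^3 + 3*h^2*t + h^2 - 28*h*t^2 + 3*h*t - 28*t^2)/(h^2 - 7*h*t + 10*t^2)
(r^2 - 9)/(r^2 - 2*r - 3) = (r + 3)/(r + 1)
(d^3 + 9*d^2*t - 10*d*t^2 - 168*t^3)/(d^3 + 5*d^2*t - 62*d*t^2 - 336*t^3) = (-d + 4*t)/(-d + 8*t)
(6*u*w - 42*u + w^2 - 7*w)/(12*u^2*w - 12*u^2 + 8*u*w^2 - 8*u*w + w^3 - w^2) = (w - 7)/(2*u*w - 2*u + w^2 - w)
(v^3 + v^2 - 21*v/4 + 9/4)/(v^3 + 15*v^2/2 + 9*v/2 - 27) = (v - 1/2)/(v + 6)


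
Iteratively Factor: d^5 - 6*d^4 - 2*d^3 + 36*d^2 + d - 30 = (d - 3)*(d^4 - 3*d^3 - 11*d^2 + 3*d + 10) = (d - 3)*(d - 1)*(d^3 - 2*d^2 - 13*d - 10) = (d - 3)*(d - 1)*(d + 2)*(d^2 - 4*d - 5) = (d - 3)*(d - 1)*(d + 1)*(d + 2)*(d - 5)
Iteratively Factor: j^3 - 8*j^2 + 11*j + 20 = (j - 5)*(j^2 - 3*j - 4) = (j - 5)*(j - 4)*(j + 1)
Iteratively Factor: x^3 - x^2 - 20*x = (x + 4)*(x^2 - 5*x) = (x - 5)*(x + 4)*(x)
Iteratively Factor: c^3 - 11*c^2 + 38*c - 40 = (c - 5)*(c^2 - 6*c + 8) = (c - 5)*(c - 4)*(c - 2)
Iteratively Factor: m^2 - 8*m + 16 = (m - 4)*(m - 4)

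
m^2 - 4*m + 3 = (m - 3)*(m - 1)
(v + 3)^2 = v^2 + 6*v + 9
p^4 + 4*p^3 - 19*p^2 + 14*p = p*(p - 2)*(p - 1)*(p + 7)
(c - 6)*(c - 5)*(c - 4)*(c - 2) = c^4 - 17*c^3 + 104*c^2 - 268*c + 240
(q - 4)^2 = q^2 - 8*q + 16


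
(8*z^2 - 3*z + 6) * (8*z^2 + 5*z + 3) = 64*z^4 + 16*z^3 + 57*z^2 + 21*z + 18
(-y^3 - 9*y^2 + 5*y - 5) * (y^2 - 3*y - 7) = -y^5 - 6*y^4 + 39*y^3 + 43*y^2 - 20*y + 35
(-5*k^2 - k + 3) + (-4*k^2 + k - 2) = 1 - 9*k^2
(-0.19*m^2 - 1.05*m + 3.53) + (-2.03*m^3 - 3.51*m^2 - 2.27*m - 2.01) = -2.03*m^3 - 3.7*m^2 - 3.32*m + 1.52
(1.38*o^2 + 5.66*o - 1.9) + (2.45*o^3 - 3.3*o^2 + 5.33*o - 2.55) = 2.45*o^3 - 1.92*o^2 + 10.99*o - 4.45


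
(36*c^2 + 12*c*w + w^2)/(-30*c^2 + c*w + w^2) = (6*c + w)/(-5*c + w)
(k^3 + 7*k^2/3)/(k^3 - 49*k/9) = 3*k/(3*k - 7)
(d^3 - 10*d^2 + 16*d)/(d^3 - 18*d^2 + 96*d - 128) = d/(d - 8)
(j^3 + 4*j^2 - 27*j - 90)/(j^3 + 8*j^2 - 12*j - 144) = (j^2 - 2*j - 15)/(j^2 + 2*j - 24)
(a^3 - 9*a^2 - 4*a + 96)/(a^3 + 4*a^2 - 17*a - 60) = (a - 8)/(a + 5)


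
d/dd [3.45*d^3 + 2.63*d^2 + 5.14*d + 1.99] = 10.35*d^2 + 5.26*d + 5.14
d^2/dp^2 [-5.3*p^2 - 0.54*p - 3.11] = -10.6000000000000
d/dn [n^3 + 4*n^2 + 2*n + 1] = 3*n^2 + 8*n + 2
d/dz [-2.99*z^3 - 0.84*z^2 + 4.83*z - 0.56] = -8.97*z^2 - 1.68*z + 4.83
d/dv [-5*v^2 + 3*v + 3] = 3 - 10*v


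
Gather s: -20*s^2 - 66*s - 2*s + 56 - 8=-20*s^2 - 68*s + 48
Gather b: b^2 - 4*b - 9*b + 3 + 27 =b^2 - 13*b + 30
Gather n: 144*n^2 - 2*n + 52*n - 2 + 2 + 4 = 144*n^2 + 50*n + 4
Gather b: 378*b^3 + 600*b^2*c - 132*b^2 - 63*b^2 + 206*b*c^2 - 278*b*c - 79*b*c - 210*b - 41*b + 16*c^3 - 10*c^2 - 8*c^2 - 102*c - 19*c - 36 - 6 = 378*b^3 + b^2*(600*c - 195) + b*(206*c^2 - 357*c - 251) + 16*c^3 - 18*c^2 - 121*c - 42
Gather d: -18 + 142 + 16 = 140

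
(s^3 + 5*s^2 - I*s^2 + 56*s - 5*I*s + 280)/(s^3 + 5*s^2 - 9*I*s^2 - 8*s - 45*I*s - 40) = (s + 7*I)/(s - I)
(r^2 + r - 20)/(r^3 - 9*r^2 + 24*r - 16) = (r + 5)/(r^2 - 5*r + 4)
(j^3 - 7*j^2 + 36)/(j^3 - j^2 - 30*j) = (j^2 - j - 6)/(j*(j + 5))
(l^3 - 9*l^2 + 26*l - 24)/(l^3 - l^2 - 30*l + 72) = (l - 2)/(l + 6)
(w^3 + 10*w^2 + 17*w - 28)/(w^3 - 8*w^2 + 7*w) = (w^2 + 11*w + 28)/(w*(w - 7))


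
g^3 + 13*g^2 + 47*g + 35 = (g + 1)*(g + 5)*(g + 7)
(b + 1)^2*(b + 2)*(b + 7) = b^4 + 11*b^3 + 33*b^2 + 37*b + 14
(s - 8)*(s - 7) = s^2 - 15*s + 56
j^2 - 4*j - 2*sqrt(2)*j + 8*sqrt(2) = (j - 4)*(j - 2*sqrt(2))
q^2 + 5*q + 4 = (q + 1)*(q + 4)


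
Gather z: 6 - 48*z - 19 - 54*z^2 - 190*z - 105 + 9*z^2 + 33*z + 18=-45*z^2 - 205*z - 100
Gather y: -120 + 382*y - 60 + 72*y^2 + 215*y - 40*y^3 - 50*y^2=-40*y^3 + 22*y^2 + 597*y - 180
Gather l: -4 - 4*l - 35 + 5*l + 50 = l + 11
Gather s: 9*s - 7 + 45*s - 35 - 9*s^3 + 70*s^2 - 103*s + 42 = -9*s^3 + 70*s^2 - 49*s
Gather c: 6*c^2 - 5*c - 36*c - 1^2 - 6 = 6*c^2 - 41*c - 7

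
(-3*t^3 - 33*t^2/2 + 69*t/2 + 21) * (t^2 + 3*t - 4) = -3*t^5 - 51*t^4/2 - 3*t^3 + 381*t^2/2 - 75*t - 84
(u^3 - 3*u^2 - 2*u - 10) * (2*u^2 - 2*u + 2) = 2*u^5 - 8*u^4 + 4*u^3 - 22*u^2 + 16*u - 20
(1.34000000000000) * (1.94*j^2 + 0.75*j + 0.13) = 2.5996*j^2 + 1.005*j + 0.1742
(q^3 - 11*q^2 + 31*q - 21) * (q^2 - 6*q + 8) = q^5 - 17*q^4 + 105*q^3 - 295*q^2 + 374*q - 168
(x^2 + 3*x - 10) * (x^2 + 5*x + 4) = x^4 + 8*x^3 + 9*x^2 - 38*x - 40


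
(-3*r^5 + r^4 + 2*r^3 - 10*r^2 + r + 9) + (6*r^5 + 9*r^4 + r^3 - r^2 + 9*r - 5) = 3*r^5 + 10*r^4 + 3*r^3 - 11*r^2 + 10*r + 4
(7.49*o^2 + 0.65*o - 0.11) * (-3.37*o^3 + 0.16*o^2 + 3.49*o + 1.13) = -25.2413*o^5 - 0.9921*o^4 + 26.6148*o^3 + 10.7146*o^2 + 0.3506*o - 0.1243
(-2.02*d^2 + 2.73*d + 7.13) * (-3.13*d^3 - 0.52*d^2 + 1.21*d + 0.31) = 6.3226*d^5 - 7.4945*d^4 - 26.1807*d^3 - 1.0305*d^2 + 9.4736*d + 2.2103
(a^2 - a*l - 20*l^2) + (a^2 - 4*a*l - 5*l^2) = 2*a^2 - 5*a*l - 25*l^2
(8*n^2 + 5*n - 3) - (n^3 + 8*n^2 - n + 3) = -n^3 + 6*n - 6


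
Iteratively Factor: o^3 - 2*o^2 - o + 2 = (o - 2)*(o^2 - 1) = (o - 2)*(o - 1)*(o + 1)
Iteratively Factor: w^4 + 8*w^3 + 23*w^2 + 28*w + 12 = (w + 3)*(w^3 + 5*w^2 + 8*w + 4) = (w + 2)*(w + 3)*(w^2 + 3*w + 2) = (w + 2)^2*(w + 3)*(w + 1)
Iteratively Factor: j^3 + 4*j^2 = (j)*(j^2 + 4*j) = j^2*(j + 4)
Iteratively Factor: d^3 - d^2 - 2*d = (d - 2)*(d^2 + d) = (d - 2)*(d + 1)*(d)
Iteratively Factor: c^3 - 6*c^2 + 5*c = (c - 5)*(c^2 - c) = (c - 5)*(c - 1)*(c)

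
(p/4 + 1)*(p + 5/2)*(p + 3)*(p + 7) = p^4/4 + 33*p^3/8 + 24*p^2 + 473*p/8 + 105/2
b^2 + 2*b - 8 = (b - 2)*(b + 4)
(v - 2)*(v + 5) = v^2 + 3*v - 10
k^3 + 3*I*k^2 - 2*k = k*(k + I)*(k + 2*I)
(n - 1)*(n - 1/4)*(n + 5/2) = n^3 + 5*n^2/4 - 23*n/8 + 5/8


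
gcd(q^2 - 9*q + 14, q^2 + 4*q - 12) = q - 2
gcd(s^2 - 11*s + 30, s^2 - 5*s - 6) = s - 6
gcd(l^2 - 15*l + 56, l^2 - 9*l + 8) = l - 8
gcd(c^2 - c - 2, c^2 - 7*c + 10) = c - 2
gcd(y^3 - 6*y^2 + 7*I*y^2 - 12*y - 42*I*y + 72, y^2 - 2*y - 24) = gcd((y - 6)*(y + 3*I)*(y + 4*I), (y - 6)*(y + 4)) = y - 6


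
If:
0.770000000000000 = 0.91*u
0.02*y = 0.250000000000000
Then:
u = 0.85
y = 12.50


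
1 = 1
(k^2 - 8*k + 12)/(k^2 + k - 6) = (k - 6)/(k + 3)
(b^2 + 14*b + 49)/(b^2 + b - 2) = (b^2 + 14*b + 49)/(b^2 + b - 2)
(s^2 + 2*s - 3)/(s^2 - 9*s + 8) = (s + 3)/(s - 8)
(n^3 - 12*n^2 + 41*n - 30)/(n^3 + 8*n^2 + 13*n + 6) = (n^3 - 12*n^2 + 41*n - 30)/(n^3 + 8*n^2 + 13*n + 6)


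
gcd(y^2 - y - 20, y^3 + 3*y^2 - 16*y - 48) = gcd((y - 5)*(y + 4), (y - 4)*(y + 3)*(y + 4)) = y + 4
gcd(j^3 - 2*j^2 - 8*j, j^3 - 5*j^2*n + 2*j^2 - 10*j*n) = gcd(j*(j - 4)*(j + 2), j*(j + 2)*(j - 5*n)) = j^2 + 2*j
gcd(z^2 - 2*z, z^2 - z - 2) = z - 2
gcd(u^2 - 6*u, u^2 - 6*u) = u^2 - 6*u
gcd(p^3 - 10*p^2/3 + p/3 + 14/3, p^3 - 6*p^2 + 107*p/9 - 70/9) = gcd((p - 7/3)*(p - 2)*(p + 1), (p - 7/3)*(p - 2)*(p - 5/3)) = p^2 - 13*p/3 + 14/3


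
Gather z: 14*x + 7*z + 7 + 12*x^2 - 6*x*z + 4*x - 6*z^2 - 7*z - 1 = 12*x^2 - 6*x*z + 18*x - 6*z^2 + 6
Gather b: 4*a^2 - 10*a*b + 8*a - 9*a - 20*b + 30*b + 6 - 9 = 4*a^2 - a + b*(10 - 10*a) - 3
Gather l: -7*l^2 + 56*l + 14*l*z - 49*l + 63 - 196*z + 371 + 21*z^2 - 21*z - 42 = -7*l^2 + l*(14*z + 7) + 21*z^2 - 217*z + 392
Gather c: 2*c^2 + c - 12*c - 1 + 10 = 2*c^2 - 11*c + 9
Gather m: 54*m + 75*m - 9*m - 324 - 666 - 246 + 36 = 120*m - 1200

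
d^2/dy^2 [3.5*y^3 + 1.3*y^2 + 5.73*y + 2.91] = 21.0*y + 2.6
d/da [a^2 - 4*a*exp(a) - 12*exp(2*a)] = -4*a*exp(a) + 2*a - 24*exp(2*a) - 4*exp(a)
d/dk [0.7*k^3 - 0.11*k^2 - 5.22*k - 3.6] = 2.1*k^2 - 0.22*k - 5.22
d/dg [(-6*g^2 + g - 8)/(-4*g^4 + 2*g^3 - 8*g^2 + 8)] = (-12*g^5 + 6*g^4 - 33*g^3 + 14*g^2 - 56*g + 2)/(4*g^8 - 4*g^7 + 17*g^6 - 8*g^5 + 8*g^3 - 32*g^2 + 16)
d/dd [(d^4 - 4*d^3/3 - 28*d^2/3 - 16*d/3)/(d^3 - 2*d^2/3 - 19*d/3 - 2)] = (9*d^4 - 48*d^3 + 77*d^2 + 60*d + 24)/(9*d^4 - 48*d^3 + 46*d^2 + 48*d + 9)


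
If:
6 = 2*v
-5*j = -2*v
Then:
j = 6/5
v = 3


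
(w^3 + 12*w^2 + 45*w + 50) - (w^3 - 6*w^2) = 18*w^2 + 45*w + 50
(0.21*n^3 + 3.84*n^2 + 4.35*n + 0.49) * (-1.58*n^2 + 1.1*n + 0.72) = -0.3318*n^5 - 5.8362*n^4 - 2.4978*n^3 + 6.7756*n^2 + 3.671*n + 0.3528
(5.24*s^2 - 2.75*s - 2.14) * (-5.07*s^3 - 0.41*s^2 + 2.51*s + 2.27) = -26.5668*s^5 + 11.7941*s^4 + 25.1297*s^3 + 5.8697*s^2 - 11.6139*s - 4.8578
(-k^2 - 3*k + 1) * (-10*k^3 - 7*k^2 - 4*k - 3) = 10*k^5 + 37*k^4 + 15*k^3 + 8*k^2 + 5*k - 3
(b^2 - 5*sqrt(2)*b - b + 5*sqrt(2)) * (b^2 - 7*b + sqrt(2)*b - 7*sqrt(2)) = b^4 - 8*b^3 - 4*sqrt(2)*b^3 - 3*b^2 + 32*sqrt(2)*b^2 - 28*sqrt(2)*b + 80*b - 70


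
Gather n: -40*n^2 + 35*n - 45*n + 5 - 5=-40*n^2 - 10*n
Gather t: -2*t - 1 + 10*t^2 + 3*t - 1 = 10*t^2 + t - 2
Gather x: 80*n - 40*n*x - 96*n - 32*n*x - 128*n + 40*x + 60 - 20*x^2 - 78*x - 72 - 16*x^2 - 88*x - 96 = -144*n - 36*x^2 + x*(-72*n - 126) - 108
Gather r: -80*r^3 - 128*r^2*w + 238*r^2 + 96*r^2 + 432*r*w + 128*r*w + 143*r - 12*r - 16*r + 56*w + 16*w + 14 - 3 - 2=-80*r^3 + r^2*(334 - 128*w) + r*(560*w + 115) + 72*w + 9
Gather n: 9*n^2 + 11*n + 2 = 9*n^2 + 11*n + 2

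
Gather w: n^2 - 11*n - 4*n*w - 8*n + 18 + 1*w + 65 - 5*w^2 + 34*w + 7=n^2 - 19*n - 5*w^2 + w*(35 - 4*n) + 90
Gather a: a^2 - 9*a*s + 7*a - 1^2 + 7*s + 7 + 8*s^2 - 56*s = a^2 + a*(7 - 9*s) + 8*s^2 - 49*s + 6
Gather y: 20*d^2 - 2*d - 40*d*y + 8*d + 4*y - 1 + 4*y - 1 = 20*d^2 + 6*d + y*(8 - 40*d) - 2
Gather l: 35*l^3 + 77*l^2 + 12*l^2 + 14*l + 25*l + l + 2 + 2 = 35*l^3 + 89*l^2 + 40*l + 4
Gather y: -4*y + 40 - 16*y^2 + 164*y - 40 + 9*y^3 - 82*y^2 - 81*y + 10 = 9*y^3 - 98*y^2 + 79*y + 10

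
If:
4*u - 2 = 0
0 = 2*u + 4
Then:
No Solution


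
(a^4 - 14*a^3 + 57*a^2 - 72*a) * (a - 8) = a^5 - 22*a^4 + 169*a^3 - 528*a^2 + 576*a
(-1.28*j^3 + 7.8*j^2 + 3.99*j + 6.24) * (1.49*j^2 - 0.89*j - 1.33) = -1.9072*j^5 + 12.7612*j^4 + 0.7055*j^3 - 4.6275*j^2 - 10.8603*j - 8.2992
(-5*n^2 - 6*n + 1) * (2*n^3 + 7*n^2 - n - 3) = -10*n^5 - 47*n^4 - 35*n^3 + 28*n^2 + 17*n - 3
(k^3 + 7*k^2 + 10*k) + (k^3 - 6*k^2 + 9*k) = 2*k^3 + k^2 + 19*k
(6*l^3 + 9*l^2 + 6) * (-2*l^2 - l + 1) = -12*l^5 - 24*l^4 - 3*l^3 - 3*l^2 - 6*l + 6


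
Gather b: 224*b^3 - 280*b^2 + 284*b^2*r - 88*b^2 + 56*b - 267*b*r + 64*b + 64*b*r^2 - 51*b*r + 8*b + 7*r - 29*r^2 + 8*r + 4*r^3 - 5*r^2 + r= 224*b^3 + b^2*(284*r - 368) + b*(64*r^2 - 318*r + 128) + 4*r^3 - 34*r^2 + 16*r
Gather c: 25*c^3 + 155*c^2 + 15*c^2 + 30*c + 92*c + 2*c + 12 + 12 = 25*c^3 + 170*c^2 + 124*c + 24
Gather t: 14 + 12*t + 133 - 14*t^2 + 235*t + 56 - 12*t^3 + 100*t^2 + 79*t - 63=-12*t^3 + 86*t^2 + 326*t + 140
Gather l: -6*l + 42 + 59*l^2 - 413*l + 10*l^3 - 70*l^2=10*l^3 - 11*l^2 - 419*l + 42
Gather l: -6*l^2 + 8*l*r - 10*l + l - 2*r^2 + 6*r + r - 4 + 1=-6*l^2 + l*(8*r - 9) - 2*r^2 + 7*r - 3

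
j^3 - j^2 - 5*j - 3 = (j - 3)*(j + 1)^2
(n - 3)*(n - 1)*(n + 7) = n^3 + 3*n^2 - 25*n + 21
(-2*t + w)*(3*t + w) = -6*t^2 + t*w + w^2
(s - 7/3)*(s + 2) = s^2 - s/3 - 14/3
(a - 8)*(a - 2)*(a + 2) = a^3 - 8*a^2 - 4*a + 32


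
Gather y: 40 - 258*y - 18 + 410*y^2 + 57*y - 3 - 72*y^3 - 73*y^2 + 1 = -72*y^3 + 337*y^2 - 201*y + 20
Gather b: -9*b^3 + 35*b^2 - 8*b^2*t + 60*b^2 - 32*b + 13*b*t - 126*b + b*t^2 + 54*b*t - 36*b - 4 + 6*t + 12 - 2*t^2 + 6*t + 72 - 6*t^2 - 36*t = -9*b^3 + b^2*(95 - 8*t) + b*(t^2 + 67*t - 194) - 8*t^2 - 24*t + 80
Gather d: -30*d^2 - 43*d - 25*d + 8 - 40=-30*d^2 - 68*d - 32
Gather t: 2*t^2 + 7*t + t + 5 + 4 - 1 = 2*t^2 + 8*t + 8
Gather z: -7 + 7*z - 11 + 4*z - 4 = 11*z - 22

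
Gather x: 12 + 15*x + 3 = 15*x + 15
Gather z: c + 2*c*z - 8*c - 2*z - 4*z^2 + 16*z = -7*c - 4*z^2 + z*(2*c + 14)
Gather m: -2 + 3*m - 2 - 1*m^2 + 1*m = -m^2 + 4*m - 4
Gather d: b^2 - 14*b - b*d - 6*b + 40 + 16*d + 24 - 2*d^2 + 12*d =b^2 - 20*b - 2*d^2 + d*(28 - b) + 64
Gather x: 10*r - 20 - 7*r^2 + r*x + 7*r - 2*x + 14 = -7*r^2 + 17*r + x*(r - 2) - 6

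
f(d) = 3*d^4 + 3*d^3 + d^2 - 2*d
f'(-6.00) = -2282.00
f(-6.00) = 3288.00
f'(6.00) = 2926.00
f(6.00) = 4560.00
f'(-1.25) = -13.88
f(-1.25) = 5.53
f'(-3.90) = -584.74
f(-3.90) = 539.09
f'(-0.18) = -2.14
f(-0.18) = 0.38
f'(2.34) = 205.72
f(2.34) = 129.18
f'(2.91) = 375.74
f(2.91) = 291.70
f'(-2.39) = -119.19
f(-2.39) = 67.42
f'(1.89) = 114.94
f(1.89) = 58.33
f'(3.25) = 511.50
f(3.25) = 441.75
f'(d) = 12*d^3 + 9*d^2 + 2*d - 2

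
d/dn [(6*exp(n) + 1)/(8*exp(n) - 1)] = -14*exp(n)/(8*exp(n) - 1)^2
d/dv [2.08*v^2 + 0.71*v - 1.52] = 4.16*v + 0.71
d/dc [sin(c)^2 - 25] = sin(2*c)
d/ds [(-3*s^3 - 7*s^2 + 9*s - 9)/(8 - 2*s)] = (6*s^3 - 29*s^2 - 56*s + 27)/(2*(s^2 - 8*s + 16))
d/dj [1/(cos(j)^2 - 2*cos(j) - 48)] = 2*(cos(j) - 1)*sin(j)/(sin(j)^2 + 2*cos(j) + 47)^2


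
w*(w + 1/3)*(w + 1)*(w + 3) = w^4 + 13*w^3/3 + 13*w^2/3 + w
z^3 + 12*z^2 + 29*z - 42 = (z - 1)*(z + 6)*(z + 7)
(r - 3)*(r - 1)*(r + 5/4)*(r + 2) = r^4 - 3*r^3/4 - 15*r^2/2 - r/4 + 15/2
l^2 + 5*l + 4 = (l + 1)*(l + 4)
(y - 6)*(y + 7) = y^2 + y - 42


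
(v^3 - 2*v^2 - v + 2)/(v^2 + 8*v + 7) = (v^2 - 3*v + 2)/(v + 7)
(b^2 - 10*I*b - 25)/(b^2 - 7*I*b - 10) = (b - 5*I)/(b - 2*I)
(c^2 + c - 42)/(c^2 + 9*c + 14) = (c - 6)/(c + 2)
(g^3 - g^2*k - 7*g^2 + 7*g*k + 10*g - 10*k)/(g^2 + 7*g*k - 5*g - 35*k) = (g^2 - g*k - 2*g + 2*k)/(g + 7*k)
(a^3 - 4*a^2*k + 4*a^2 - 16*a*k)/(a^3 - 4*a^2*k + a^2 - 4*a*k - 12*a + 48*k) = a/(a - 3)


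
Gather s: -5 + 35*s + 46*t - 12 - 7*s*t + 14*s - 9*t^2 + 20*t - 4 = s*(49 - 7*t) - 9*t^2 + 66*t - 21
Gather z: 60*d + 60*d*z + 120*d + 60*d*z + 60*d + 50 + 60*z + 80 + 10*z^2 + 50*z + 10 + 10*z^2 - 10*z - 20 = 240*d + 20*z^2 + z*(120*d + 100) + 120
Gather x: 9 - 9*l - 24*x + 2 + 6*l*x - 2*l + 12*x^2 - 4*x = -11*l + 12*x^2 + x*(6*l - 28) + 11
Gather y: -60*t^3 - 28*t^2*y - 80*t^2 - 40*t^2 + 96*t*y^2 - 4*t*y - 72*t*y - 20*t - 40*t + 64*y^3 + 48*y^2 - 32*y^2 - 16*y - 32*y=-60*t^3 - 120*t^2 - 60*t + 64*y^3 + y^2*(96*t + 16) + y*(-28*t^2 - 76*t - 48)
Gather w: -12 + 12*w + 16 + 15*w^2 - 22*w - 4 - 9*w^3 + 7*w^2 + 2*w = -9*w^3 + 22*w^2 - 8*w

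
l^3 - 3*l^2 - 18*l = l*(l - 6)*(l + 3)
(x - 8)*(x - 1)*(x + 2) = x^3 - 7*x^2 - 10*x + 16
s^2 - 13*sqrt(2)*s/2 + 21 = (s - 7*sqrt(2)/2)*(s - 3*sqrt(2))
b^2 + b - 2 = (b - 1)*(b + 2)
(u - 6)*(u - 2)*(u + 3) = u^3 - 5*u^2 - 12*u + 36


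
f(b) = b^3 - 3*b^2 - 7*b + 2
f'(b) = 3*b^2 - 6*b - 7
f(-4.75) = -139.61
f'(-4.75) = 89.19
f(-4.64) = -130.01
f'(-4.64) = 85.43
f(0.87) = -5.70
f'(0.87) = -9.95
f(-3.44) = -50.13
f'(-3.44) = 49.14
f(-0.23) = 3.44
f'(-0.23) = -5.46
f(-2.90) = -27.32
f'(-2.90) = 35.63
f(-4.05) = -85.29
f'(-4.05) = 66.51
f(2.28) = -17.70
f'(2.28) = -5.08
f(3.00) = -19.00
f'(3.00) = 2.00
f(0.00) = 2.00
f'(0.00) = -7.00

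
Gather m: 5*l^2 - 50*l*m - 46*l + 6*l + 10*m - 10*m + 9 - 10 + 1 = 5*l^2 - 50*l*m - 40*l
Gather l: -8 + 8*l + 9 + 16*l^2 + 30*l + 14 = 16*l^2 + 38*l + 15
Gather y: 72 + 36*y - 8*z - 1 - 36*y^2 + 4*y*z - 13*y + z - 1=-36*y^2 + y*(4*z + 23) - 7*z + 70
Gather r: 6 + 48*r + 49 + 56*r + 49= 104*r + 104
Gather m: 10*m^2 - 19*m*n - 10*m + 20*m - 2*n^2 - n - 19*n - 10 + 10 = 10*m^2 + m*(10 - 19*n) - 2*n^2 - 20*n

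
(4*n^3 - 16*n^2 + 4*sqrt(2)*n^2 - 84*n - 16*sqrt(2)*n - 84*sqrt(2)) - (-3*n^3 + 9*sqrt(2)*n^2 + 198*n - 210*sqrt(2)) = 7*n^3 - 16*n^2 - 5*sqrt(2)*n^2 - 282*n - 16*sqrt(2)*n + 126*sqrt(2)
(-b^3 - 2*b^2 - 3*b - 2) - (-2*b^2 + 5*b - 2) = -b^3 - 8*b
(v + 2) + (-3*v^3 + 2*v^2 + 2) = -3*v^3 + 2*v^2 + v + 4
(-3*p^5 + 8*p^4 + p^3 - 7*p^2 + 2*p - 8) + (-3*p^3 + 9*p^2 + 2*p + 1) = -3*p^5 + 8*p^4 - 2*p^3 + 2*p^2 + 4*p - 7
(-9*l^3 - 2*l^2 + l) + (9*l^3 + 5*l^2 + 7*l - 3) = 3*l^2 + 8*l - 3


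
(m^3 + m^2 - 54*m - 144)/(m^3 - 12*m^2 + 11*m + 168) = (m + 6)/(m - 7)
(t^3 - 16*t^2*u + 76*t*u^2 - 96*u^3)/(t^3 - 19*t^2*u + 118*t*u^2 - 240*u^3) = (t - 2*u)/(t - 5*u)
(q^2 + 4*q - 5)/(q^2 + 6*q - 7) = (q + 5)/(q + 7)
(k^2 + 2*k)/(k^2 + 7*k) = (k + 2)/(k + 7)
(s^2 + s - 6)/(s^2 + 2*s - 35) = (s^2 + s - 6)/(s^2 + 2*s - 35)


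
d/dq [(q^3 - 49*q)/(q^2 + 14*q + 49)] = (q^2 + 14*q - 49)/(q^2 + 14*q + 49)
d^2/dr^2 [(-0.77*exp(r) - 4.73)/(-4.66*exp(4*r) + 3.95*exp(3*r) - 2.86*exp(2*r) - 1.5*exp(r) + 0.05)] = (150.489108*exp(8*r) + 1487.529318*exp(7*r) - 1933.917326*exp(6*r) + 1346.136231*exp(5*r) - 592.351298*exp(4*r) + 111.060697*exp(3*r) + 53.128185*exp(2*r) + 13.40581*exp(r) + 0.356675)*exp(r)/(101.194696*exp(12*r) - 257.32986*exp(11*r) + 404.442798*exp(10*r) - 279.773795*exp(9*r) + 79.299918*exp(8*r) + 98.75349*exp(7*r) - 53.162999*exp(6*r) + 11.4378*exp(5*r) + 19.89051*exp(4*r) + 2.058375*exp(3*r) - 0.31605*exp(2*r) + 0.01125*exp(r) - 0.000125)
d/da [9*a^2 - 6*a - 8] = 18*a - 6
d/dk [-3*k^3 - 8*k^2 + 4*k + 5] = -9*k^2 - 16*k + 4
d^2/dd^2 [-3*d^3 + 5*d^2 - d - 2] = 10 - 18*d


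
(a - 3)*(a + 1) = a^2 - 2*a - 3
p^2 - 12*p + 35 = (p - 7)*(p - 5)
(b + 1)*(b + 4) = b^2 + 5*b + 4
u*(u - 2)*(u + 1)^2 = u^4 - 3*u^2 - 2*u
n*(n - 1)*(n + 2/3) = n^3 - n^2/3 - 2*n/3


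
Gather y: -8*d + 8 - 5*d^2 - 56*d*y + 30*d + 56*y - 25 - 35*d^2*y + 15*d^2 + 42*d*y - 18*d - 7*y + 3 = 10*d^2 + 4*d + y*(-35*d^2 - 14*d + 49) - 14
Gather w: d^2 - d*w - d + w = d^2 - d + w*(1 - d)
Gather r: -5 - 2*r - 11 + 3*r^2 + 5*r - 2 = 3*r^2 + 3*r - 18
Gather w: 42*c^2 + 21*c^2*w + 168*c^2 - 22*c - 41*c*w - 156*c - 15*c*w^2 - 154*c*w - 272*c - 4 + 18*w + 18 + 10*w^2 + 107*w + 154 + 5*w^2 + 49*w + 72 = 210*c^2 - 450*c + w^2*(15 - 15*c) + w*(21*c^2 - 195*c + 174) + 240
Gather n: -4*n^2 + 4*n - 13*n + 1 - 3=-4*n^2 - 9*n - 2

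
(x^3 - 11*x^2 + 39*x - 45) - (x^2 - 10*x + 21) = x^3 - 12*x^2 + 49*x - 66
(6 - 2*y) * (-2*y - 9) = 4*y^2 + 6*y - 54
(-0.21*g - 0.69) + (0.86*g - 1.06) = 0.65*g - 1.75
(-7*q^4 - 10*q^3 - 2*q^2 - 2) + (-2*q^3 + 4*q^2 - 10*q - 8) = -7*q^4 - 12*q^3 + 2*q^2 - 10*q - 10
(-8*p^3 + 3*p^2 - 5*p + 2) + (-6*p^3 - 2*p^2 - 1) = -14*p^3 + p^2 - 5*p + 1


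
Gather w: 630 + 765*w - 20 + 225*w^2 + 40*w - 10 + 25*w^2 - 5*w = 250*w^2 + 800*w + 600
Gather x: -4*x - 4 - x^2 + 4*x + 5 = 1 - x^2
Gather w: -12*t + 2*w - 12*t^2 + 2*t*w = -12*t^2 - 12*t + w*(2*t + 2)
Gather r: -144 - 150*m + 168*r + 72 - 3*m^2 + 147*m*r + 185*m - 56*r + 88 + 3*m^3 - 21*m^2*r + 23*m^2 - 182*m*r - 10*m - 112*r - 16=3*m^3 + 20*m^2 + 25*m + r*(-21*m^2 - 35*m)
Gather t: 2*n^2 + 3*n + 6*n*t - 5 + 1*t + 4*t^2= 2*n^2 + 3*n + 4*t^2 + t*(6*n + 1) - 5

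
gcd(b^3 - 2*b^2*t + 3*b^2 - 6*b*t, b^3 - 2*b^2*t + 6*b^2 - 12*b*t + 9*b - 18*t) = -b^2 + 2*b*t - 3*b + 6*t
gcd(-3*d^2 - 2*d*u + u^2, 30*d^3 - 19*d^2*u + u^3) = -3*d + u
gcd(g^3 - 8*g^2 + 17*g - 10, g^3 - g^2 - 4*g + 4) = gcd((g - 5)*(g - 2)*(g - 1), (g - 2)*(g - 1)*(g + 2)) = g^2 - 3*g + 2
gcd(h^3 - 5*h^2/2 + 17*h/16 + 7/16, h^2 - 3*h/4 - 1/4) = h^2 - 3*h/4 - 1/4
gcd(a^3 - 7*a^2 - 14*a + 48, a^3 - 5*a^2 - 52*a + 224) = a - 8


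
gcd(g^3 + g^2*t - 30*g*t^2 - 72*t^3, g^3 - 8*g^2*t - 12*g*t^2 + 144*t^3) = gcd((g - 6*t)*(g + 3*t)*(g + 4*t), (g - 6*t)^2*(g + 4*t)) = -g^2 + 2*g*t + 24*t^2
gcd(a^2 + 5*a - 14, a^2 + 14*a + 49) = a + 7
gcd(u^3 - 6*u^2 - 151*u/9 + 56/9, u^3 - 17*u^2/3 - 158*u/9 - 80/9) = u - 8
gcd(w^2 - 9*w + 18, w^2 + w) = 1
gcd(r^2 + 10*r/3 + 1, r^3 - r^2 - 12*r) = r + 3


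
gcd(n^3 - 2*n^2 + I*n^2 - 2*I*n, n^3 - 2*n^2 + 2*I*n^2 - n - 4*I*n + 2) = n^2 + n*(-2 + I) - 2*I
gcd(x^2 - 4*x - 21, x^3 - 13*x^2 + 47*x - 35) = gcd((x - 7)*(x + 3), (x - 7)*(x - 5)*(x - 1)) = x - 7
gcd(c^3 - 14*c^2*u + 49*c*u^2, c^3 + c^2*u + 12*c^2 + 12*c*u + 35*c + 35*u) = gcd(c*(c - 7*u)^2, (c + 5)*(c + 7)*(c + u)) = 1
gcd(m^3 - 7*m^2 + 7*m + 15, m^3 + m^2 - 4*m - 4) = m + 1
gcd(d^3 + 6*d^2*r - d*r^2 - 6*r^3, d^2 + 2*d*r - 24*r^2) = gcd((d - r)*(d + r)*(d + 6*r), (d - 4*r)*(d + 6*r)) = d + 6*r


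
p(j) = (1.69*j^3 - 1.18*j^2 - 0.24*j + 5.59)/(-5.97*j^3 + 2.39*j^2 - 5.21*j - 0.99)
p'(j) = (5.07*j^2 - 2.36*j - 0.24)/(-5.97*j^3 + 2.39*j^2 - 5.21*j - 0.99) + (17.91*j^2 - 4.78*j + 5.21)*(1.69*j^3 - 1.18*j^2 - 0.24*j + 5.59)/(-5.97*j^3 + 2.39*j^2 - 5.21*j - 0.99)^2 = (-3.0055*j^4 - 20.4754*j^3 + 101.819*j^2 - 24.3838*j + 29.3615)/(35.6409*j^6 - 28.5366*j^5 + 67.9195*j^4 - 13.0832*j^3 + 22.4119*j^2 + 10.3158*j + 0.9801)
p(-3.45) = -0.27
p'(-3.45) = 0.02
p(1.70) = -0.31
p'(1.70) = 0.15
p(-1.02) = 0.21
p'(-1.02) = 1.03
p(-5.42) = -0.28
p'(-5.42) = 0.00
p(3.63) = -0.26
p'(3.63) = -0.00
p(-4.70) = -0.28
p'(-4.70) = 0.01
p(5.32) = -0.26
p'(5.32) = -0.00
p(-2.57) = -0.23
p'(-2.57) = 0.06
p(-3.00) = -0.25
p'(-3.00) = 0.03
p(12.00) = -0.27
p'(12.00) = -0.00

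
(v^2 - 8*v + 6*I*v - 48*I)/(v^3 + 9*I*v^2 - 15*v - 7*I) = (v^2 + v*(-8 + 6*I) - 48*I)/(v^3 + 9*I*v^2 - 15*v - 7*I)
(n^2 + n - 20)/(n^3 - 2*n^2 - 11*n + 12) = (n + 5)/(n^2 + 2*n - 3)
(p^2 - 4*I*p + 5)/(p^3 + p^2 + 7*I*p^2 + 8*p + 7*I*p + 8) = (p^2 - 4*I*p + 5)/(p^3 + p^2*(1 + 7*I) + p*(8 + 7*I) + 8)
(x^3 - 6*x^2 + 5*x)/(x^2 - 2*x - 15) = x*(x - 1)/(x + 3)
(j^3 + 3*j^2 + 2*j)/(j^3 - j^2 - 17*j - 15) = j*(j + 2)/(j^2 - 2*j - 15)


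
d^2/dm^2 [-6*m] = 0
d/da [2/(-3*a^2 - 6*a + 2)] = 12*(a + 1)/(3*a^2 + 6*a - 2)^2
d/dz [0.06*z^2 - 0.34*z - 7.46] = 0.12*z - 0.34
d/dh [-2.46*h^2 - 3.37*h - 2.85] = -4.92*h - 3.37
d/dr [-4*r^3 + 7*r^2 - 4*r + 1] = -12*r^2 + 14*r - 4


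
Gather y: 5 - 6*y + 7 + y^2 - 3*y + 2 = y^2 - 9*y + 14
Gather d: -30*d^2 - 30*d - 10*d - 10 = -30*d^2 - 40*d - 10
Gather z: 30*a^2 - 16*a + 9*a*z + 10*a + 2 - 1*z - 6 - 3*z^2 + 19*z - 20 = 30*a^2 - 6*a - 3*z^2 + z*(9*a + 18) - 24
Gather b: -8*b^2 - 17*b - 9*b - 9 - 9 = -8*b^2 - 26*b - 18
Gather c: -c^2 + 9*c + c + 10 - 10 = -c^2 + 10*c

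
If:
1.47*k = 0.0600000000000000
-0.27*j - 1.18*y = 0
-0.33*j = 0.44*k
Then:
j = -0.05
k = 0.04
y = 0.01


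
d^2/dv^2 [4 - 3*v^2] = -6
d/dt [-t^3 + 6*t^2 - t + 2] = -3*t^2 + 12*t - 1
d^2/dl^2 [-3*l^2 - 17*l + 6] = -6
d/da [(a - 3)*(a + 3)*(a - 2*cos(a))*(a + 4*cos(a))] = -2*a^3*sin(a) + 4*a^3 + 8*a^2*sin(2*a) + 6*a^2*cos(a) + 18*a*sin(a) - 16*a*cos(a)^2 - 18*a - 72*sin(2*a) - 18*cos(a)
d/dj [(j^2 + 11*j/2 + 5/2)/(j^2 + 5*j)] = -1/(2*j^2)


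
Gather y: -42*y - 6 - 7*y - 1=-49*y - 7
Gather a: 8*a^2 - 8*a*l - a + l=8*a^2 + a*(-8*l - 1) + l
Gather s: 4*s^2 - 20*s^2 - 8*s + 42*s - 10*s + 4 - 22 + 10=-16*s^2 + 24*s - 8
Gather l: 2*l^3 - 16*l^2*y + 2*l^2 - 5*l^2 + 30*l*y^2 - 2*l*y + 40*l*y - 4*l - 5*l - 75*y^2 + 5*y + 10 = 2*l^3 + l^2*(-16*y - 3) + l*(30*y^2 + 38*y - 9) - 75*y^2 + 5*y + 10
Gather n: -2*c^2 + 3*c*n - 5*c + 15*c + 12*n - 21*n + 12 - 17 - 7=-2*c^2 + 10*c + n*(3*c - 9) - 12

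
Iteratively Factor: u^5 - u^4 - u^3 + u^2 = (u - 1)*(u^4 - u^2) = (u - 1)*(u + 1)*(u^3 - u^2) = u*(u - 1)*(u + 1)*(u^2 - u) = u^2*(u - 1)*(u + 1)*(u - 1)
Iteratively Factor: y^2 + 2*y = (y)*(y + 2)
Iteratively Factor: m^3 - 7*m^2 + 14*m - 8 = (m - 1)*(m^2 - 6*m + 8) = (m - 2)*(m - 1)*(m - 4)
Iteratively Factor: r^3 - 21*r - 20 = (r + 1)*(r^2 - r - 20) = (r + 1)*(r + 4)*(r - 5)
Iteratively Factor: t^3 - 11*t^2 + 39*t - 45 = (t - 3)*(t^2 - 8*t + 15) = (t - 5)*(t - 3)*(t - 3)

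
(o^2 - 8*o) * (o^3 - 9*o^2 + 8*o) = o^5 - 17*o^4 + 80*o^3 - 64*o^2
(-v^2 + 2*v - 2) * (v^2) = -v^4 + 2*v^3 - 2*v^2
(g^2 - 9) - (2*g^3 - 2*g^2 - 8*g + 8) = -2*g^3 + 3*g^2 + 8*g - 17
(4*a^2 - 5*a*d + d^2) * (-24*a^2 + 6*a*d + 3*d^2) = -96*a^4 + 144*a^3*d - 42*a^2*d^2 - 9*a*d^3 + 3*d^4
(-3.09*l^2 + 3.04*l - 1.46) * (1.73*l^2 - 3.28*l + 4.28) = -5.3457*l^4 + 15.3944*l^3 - 25.7222*l^2 + 17.8*l - 6.2488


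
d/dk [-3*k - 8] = -3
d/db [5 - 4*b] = -4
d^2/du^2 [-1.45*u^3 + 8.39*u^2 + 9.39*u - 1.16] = 16.78 - 8.7*u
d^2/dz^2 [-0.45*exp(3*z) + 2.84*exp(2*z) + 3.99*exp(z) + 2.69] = (-4.05*exp(2*z) + 11.36*exp(z) + 3.99)*exp(z)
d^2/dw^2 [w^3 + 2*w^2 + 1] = 6*w + 4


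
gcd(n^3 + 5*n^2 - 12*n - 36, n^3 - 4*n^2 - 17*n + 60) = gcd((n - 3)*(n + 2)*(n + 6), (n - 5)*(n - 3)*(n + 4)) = n - 3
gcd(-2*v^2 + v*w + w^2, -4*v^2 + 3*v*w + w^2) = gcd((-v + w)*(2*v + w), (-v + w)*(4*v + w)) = v - w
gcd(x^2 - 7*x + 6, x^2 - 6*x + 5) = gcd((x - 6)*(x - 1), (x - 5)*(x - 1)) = x - 1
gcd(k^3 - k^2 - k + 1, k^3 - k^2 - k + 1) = k^3 - k^2 - k + 1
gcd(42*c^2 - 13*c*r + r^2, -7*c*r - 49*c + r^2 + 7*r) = -7*c + r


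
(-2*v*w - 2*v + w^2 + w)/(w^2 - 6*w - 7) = (-2*v + w)/(w - 7)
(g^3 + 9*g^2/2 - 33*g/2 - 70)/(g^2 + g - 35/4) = 2*(g^2 + g - 20)/(2*g - 5)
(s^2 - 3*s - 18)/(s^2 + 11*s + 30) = (s^2 - 3*s - 18)/(s^2 + 11*s + 30)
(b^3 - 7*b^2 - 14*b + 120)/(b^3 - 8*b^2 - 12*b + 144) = (b - 5)/(b - 6)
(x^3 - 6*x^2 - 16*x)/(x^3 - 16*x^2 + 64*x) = (x + 2)/(x - 8)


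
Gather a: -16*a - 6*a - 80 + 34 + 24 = -22*a - 22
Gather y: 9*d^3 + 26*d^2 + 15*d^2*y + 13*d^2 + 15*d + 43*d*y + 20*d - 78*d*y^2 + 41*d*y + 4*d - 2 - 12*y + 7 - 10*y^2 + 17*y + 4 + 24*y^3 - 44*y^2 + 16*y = 9*d^3 + 39*d^2 + 39*d + 24*y^3 + y^2*(-78*d - 54) + y*(15*d^2 + 84*d + 21) + 9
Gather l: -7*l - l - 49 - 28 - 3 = -8*l - 80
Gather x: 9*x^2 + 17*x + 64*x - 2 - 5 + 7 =9*x^2 + 81*x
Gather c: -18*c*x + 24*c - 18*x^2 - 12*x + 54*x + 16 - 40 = c*(24 - 18*x) - 18*x^2 + 42*x - 24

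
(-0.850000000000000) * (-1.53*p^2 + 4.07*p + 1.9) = 1.3005*p^2 - 3.4595*p - 1.615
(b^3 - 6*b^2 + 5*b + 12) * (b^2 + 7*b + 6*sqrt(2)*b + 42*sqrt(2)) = b^5 + b^4 + 6*sqrt(2)*b^4 - 37*b^3 + 6*sqrt(2)*b^3 - 222*sqrt(2)*b^2 + 47*b^2 + 84*b + 282*sqrt(2)*b + 504*sqrt(2)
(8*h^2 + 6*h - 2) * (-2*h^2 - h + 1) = -16*h^4 - 20*h^3 + 6*h^2 + 8*h - 2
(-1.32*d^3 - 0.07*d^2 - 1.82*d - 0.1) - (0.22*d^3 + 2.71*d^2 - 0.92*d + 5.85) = -1.54*d^3 - 2.78*d^2 - 0.9*d - 5.95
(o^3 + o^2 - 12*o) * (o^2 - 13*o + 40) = o^5 - 12*o^4 + 15*o^3 + 196*o^2 - 480*o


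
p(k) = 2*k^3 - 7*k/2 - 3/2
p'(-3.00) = 50.50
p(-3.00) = -45.00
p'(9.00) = 482.50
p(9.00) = 1425.00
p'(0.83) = 0.63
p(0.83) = -3.26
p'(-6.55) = 253.92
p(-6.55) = -540.60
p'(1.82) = 16.37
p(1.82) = 4.19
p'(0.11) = -3.43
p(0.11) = -1.88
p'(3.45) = 67.92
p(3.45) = 68.55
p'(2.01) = 20.74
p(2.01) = 7.71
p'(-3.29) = 61.44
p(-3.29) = -61.21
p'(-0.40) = -2.54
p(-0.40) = -0.23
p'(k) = 6*k^2 - 7/2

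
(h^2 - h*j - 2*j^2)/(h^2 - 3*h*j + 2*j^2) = (h + j)/(h - j)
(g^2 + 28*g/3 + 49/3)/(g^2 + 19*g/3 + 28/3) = (g + 7)/(g + 4)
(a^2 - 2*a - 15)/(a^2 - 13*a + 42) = (a^2 - 2*a - 15)/(a^2 - 13*a + 42)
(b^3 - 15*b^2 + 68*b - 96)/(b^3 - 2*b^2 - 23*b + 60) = (b - 8)/(b + 5)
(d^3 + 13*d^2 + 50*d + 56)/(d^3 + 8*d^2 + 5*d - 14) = (d + 4)/(d - 1)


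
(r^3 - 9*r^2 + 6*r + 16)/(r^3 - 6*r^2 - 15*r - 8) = (r - 2)/(r + 1)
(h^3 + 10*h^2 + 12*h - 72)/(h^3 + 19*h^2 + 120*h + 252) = (h - 2)/(h + 7)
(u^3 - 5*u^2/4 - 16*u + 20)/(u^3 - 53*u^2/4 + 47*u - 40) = (u + 4)/(u - 8)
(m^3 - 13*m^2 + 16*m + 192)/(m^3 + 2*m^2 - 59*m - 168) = (m - 8)/(m + 7)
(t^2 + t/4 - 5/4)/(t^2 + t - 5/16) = 4*(t - 1)/(4*t - 1)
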